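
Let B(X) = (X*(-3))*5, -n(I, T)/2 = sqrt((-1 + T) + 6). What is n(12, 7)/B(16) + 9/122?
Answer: 9/122 + sqrt(3)/60 ≈ 0.10264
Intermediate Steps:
n(I, T) = -2*sqrt(5 + T) (n(I, T) = -2*sqrt((-1 + T) + 6) = -2*sqrt(5 + T))
B(X) = -15*X (B(X) = -3*X*5 = -15*X)
n(12, 7)/B(16) + 9/122 = (-2*sqrt(5 + 7))/((-15*16)) + 9/122 = -4*sqrt(3)/(-240) + 9*(1/122) = -4*sqrt(3)*(-1/240) + 9/122 = sqrt(3)/60 + 9/122 = 9/122 + sqrt(3)/60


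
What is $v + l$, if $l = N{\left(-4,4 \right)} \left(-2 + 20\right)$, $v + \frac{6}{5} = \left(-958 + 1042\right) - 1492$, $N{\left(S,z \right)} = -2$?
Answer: $- \frac{7226}{5} \approx -1445.2$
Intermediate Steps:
$v = - \frac{7046}{5}$ ($v = - \frac{6}{5} + \left(\left(-958 + 1042\right) - 1492\right) = - \frac{6}{5} + \left(84 - 1492\right) = - \frac{6}{5} - 1408 = - \frac{7046}{5} \approx -1409.2$)
$l = -36$ ($l = - 2 \left(-2 + 20\right) = \left(-2\right) 18 = -36$)
$v + l = - \frac{7046}{5} - 36 = - \frac{7226}{5}$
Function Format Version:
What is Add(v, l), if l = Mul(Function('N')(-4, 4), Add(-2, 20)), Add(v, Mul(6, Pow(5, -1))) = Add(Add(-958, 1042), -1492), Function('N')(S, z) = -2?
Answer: Rational(-7226, 5) ≈ -1445.2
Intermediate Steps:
v = Rational(-7046, 5) (v = Add(Rational(-6, 5), Add(Add(-958, 1042), -1492)) = Add(Rational(-6, 5), Add(84, -1492)) = Add(Rational(-6, 5), -1408) = Rational(-7046, 5) ≈ -1409.2)
l = -36 (l = Mul(-2, Add(-2, 20)) = Mul(-2, 18) = -36)
Add(v, l) = Add(Rational(-7046, 5), -36) = Rational(-7226, 5)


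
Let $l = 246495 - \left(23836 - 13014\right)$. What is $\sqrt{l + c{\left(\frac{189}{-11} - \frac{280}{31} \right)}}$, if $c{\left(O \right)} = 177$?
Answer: $5 \sqrt{9434} \approx 485.64$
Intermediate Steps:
$l = 235673$ ($l = 246495 - \left(23836 - 13014\right) = 246495 - 10822 = 235673$)
$\sqrt{l + c{\left(\frac{189}{-11} - \frac{280}{31} \right)}} = \sqrt{235673 + 177} = \sqrt{235850} = 5 \sqrt{9434}$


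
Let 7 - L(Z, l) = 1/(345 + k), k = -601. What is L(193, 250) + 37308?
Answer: 9552641/256 ≈ 37315.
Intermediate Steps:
L(Z, l) = 1793/256 (L(Z, l) = 7 - 1/(345 - 601) = 7 - 1/(-256) = 7 - 1*(-1/256) = 7 + 1/256 = 1793/256)
L(193, 250) + 37308 = 1793/256 + 37308 = 9552641/256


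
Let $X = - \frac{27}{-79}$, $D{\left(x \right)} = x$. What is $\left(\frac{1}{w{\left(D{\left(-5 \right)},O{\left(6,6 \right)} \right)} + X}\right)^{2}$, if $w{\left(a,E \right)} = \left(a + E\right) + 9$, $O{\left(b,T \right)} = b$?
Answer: $\frac{6241}{667489} \approx 0.00935$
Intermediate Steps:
$w{\left(a,E \right)} = 9 + E + a$ ($w{\left(a,E \right)} = \left(E + a\right) + 9 = 9 + E + a$)
$X = \frac{27}{79}$ ($X = \left(-27\right) \left(- \frac{1}{79}\right) = \frac{27}{79} \approx 0.34177$)
$\left(\frac{1}{w{\left(D{\left(-5 \right)},O{\left(6,6 \right)} \right)} + X}\right)^{2} = \left(\frac{1}{\left(9 + 6 - 5\right) + \frac{27}{79}}\right)^{2} = \left(\frac{1}{10 + \frac{27}{79}}\right)^{2} = \left(\frac{1}{\frac{817}{79}}\right)^{2} = \left(\frac{79}{817}\right)^{2} = \frac{6241}{667489}$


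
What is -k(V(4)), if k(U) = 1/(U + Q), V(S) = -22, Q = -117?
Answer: 1/139 ≈ 0.0071942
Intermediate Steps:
k(U) = 1/(-117 + U) (k(U) = 1/(U - 117) = 1/(-117 + U))
-k(V(4)) = -1/(-117 - 22) = -1/(-139) = -1*(-1/139) = 1/139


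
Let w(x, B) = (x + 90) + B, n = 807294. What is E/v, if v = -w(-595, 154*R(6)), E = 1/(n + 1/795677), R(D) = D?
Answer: -795677/269142667308341 ≈ -2.9563e-9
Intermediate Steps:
E = 795677/642345268039 (E = 1/(807294 + 1/795677) = 1/(642345268039/795677) = 795677/642345268039 ≈ 1.2387e-6)
w(x, B) = 90 + B + x (w(x, B) = (90 + x) + B = 90 + B + x)
v = -419 (v = -(90 + 154*6 - 595) = -(90 + 924 - 595) = -1*419 = -419)
E/v = (795677/642345268039)/(-419) = (795677/642345268039)*(-1/419) = -795677/269142667308341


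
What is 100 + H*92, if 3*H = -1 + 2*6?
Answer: 1312/3 ≈ 437.33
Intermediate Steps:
H = 11/3 (H = (-1 + 2*6)/3 = (-1 + 12)/3 = (⅓)*11 = 11/3 ≈ 3.6667)
100 + H*92 = 100 + (11/3)*92 = 100 + 1012/3 = 1312/3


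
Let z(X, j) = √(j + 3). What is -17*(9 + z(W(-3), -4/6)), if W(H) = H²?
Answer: -153 - 17*√21/3 ≈ -178.97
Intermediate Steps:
z(X, j) = √(3 + j)
-17*(9 + z(W(-3), -4/6)) = -17*(9 + √(3 - 4/6)) = -17*(9 + √(3 - 4*⅙)) = -17*(9 + √(3 - ⅔)) = -17*(9 + √(7/3)) = -17*(9 + √21/3) = -153 - 17*√21/3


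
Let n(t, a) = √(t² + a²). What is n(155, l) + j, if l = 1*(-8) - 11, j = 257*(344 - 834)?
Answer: -125930 + √24386 ≈ -1.2577e+5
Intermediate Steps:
j = -125930 (j = 257*(-490) = -125930)
l = -19 (l = -8 - 11 = -19)
n(t, a) = √(a² + t²)
n(155, l) + j = √((-19)² + 155²) - 125930 = √(361 + 24025) - 125930 = √24386 - 125930 = -125930 + √24386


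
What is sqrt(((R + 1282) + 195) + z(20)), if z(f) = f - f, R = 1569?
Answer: sqrt(3046) ≈ 55.191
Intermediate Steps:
z(f) = 0
sqrt(((R + 1282) + 195) + z(20)) = sqrt(((1569 + 1282) + 195) + 0) = sqrt((2851 + 195) + 0) = sqrt(3046 + 0) = sqrt(3046)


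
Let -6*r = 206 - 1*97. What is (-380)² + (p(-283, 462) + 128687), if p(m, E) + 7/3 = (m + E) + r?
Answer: 546491/2 ≈ 2.7325e+5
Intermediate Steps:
r = -109/6 (r = -(206 - 1*97)/6 = -(206 - 97)/6 = -⅙*109 = -109/6 ≈ -18.167)
p(m, E) = -41/2 + E + m (p(m, E) = -7/3 + ((m + E) - 109/6) = -7/3 + ((E + m) - 109/6) = -7/3 + (-109/6 + E + m) = -41/2 + E + m)
(-380)² + (p(-283, 462) + 128687) = (-380)² + ((-41/2 + 462 - 283) + 128687) = 144400 + (317/2 + 128687) = 144400 + 257691/2 = 546491/2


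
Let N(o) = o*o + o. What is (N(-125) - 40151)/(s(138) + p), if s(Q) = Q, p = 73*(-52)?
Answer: 24651/3658 ≈ 6.7389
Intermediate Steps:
p = -3796
N(o) = o + o² (N(o) = o² + o = o + o²)
(N(-125) - 40151)/(s(138) + p) = (-125*(1 - 125) - 40151)/(138 - 3796) = (-125*(-124) - 40151)/(-3658) = (15500 - 40151)*(-1/3658) = -24651*(-1/3658) = 24651/3658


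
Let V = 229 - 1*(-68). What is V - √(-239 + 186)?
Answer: 297 - I*√53 ≈ 297.0 - 7.2801*I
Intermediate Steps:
V = 297 (V = 229 + 68 = 297)
V - √(-239 + 186) = 297 - √(-239 + 186) = 297 - √(-53) = 297 - I*√53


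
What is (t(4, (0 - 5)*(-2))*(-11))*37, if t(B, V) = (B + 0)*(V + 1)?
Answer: -17908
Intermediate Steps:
t(B, V) = B*(1 + V)
(t(4, (0 - 5)*(-2))*(-11))*37 = ((4*(1 + (0 - 5)*(-2)))*(-11))*37 = ((4*(1 - 5*(-2)))*(-11))*37 = ((4*(1 + 10))*(-11))*37 = ((4*11)*(-11))*37 = (44*(-11))*37 = -484*37 = -17908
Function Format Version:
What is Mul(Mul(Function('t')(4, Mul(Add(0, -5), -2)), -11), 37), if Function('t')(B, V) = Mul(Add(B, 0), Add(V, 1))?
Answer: -17908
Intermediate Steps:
Function('t')(B, V) = Mul(B, Add(1, V))
Mul(Mul(Function('t')(4, Mul(Add(0, -5), -2)), -11), 37) = Mul(Mul(Mul(4, Add(1, Mul(Add(0, -5), -2))), -11), 37) = Mul(Mul(Mul(4, Add(1, Mul(-5, -2))), -11), 37) = Mul(Mul(Mul(4, Add(1, 10)), -11), 37) = Mul(Mul(Mul(4, 11), -11), 37) = Mul(Mul(44, -11), 37) = Mul(-484, 37) = -17908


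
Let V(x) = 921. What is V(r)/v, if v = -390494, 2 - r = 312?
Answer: -921/390494 ≈ -0.0023586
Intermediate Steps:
r = -310 (r = 2 - 1*312 = 2 - 312 = -310)
V(r)/v = 921/(-390494) = 921*(-1/390494) = -921/390494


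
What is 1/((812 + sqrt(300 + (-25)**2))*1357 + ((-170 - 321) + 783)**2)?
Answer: 1187148/1407617033579 - 6785*sqrt(37)/1407617033579 ≈ 8.1405e-7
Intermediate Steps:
1/((812 + sqrt(300 + (-25)**2))*1357 + ((-170 - 321) + 783)**2) = 1/((812 + sqrt(300 + 625))*1357 + (-491 + 783)**2) = 1/((812 + sqrt(925))*1357 + 292**2) = 1/((812 + 5*sqrt(37))*1357 + 85264) = 1/((1101884 + 6785*sqrt(37)) + 85264) = 1/(1187148 + 6785*sqrt(37))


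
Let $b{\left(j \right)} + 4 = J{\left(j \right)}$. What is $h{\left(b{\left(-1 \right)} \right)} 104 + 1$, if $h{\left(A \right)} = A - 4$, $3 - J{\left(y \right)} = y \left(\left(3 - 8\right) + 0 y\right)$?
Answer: $-1039$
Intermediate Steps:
$J{\left(y \right)} = 3 + 5 y$ ($J{\left(y \right)} = 3 - y \left(\left(3 - 8\right) + 0 y\right) = 3 - y \left(\left(3 - 8\right) + 0\right) = 3 - y \left(-5 + 0\right) = 3 - y \left(-5\right) = 3 - - 5 y = 3 + 5 y$)
$b{\left(j \right)} = -1 + 5 j$ ($b{\left(j \right)} = -4 + \left(3 + 5 j\right) = -1 + 5 j$)
$h{\left(A \right)} = -4 + A$
$h{\left(b{\left(-1 \right)} \right)} 104 + 1 = \left(-4 + \left(-1 + 5 \left(-1\right)\right)\right) 104 + 1 = \left(-4 - 6\right) 104 + 1 = \left(-10\right) 104 + 1 = -1040 + 1 = -1039$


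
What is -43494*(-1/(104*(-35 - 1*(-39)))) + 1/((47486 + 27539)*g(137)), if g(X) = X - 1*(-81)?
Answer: 177840985679/1700966800 ≈ 104.55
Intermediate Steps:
g(X) = 81 + X (g(X) = X + 81 = 81 + X)
-43494*(-1/(104*(-35 - 1*(-39)))) + 1/((47486 + 27539)*g(137)) = -43494*(-1/(104*(-35 - 1*(-39)))) + 1/((47486 + 27539)*(81 + 137)) = -43494*(-1/(104*(-35 + 39))) + 1/(75025*218) = -43494/(4*(-104)) + (1/75025)*(1/218) = -43494/(-416) + 1/16355450 = -43494*(-1/416) + 1/16355450 = 21747/208 + 1/16355450 = 177840985679/1700966800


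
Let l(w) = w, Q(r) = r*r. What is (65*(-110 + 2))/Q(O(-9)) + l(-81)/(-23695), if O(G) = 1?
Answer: -166338819/23695 ≈ -7020.0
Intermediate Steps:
Q(r) = r**2
(65*(-110 + 2))/Q(O(-9)) + l(-81)/(-23695) = (65*(-110 + 2))/(1**2) - 81/(-23695) = (65*(-108))/1 - 81*(-1/23695) = -7020*1 + 81/23695 = -7020 + 81/23695 = -166338819/23695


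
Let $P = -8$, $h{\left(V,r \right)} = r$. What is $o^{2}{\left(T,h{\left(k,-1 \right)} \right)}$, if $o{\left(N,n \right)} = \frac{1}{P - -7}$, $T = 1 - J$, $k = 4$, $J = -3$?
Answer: $1$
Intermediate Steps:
$T = 4$ ($T = 1 - -3 = 1 + 3 = 4$)
$o{\left(N,n \right)} = -1$ ($o{\left(N,n \right)} = \frac{1}{-8 - -7} = \frac{1}{-8 + 7} = \frac{1}{-1} = -1$)
$o^{2}{\left(T,h{\left(k,-1 \right)} \right)} = \left(-1\right)^{2} = 1$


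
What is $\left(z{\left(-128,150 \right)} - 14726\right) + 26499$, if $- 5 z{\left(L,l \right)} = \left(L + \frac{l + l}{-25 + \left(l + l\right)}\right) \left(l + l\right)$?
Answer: $\frac{213263}{11} \approx 19388.0$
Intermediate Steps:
$z{\left(L,l \right)} = - \frac{2 l \left(L + \frac{2 l}{-25 + 2 l}\right)}{5}$ ($z{\left(L,l \right)} = - \frac{\left(L + \frac{l + l}{-25 + \left(l + l\right)}\right) \left(l + l\right)}{5} = - \frac{\left(L + \frac{2 l}{-25 + 2 l}\right) 2 l}{5} = - \frac{2 l \left(L + \frac{2 l}{-25 + 2 l}\right)}{5}$)
$\left(z{\left(-128,150 \right)} - 14726\right) + 26499 = \left(\frac{2}{5} \cdot 150 \frac{1}{-25 + 2 \cdot 150} \left(\left(-2\right) 150 + 25 \left(-128\right) - \left(-256\right) 150\right) - 14726\right) + 26499 = \left(\frac{2}{5} \cdot 150 \frac{1}{-25 + 300} \left(-300 - 3200 + 38400\right) - 14726\right) + 26499 = \left(\frac{2}{5} \cdot 150 \cdot \frac{1}{275} \cdot 34900 - 14726\right) + 26499 = \left(\frac{83760}{11} - 14726\right) + 26499 = - \frac{78226}{11} + 26499 = \frac{213263}{11}$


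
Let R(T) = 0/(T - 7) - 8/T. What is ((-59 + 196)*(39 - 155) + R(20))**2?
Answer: 6314209444/25 ≈ 2.5257e+8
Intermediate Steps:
R(T) = -8/T (R(T) = 0/(-7 + T) - 8/T = 0 - 8/T = -8/T)
((-59 + 196)*(39 - 155) + R(20))**2 = ((-59 + 196)*(39 - 155) - 8/20)**2 = (137*(-116) - 8*1/20)**2 = (-15892 - 2/5)**2 = (-79462/5)**2 = 6314209444/25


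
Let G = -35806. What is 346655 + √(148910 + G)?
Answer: 346655 + 4*√7069 ≈ 3.4699e+5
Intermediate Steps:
346655 + √(148910 + G) = 346655 + √(148910 - 35806) = 346655 + √113104 = 346655 + 4*√7069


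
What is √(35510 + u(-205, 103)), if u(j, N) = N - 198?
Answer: 3*√3935 ≈ 188.19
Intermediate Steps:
u(j, N) = -198 + N
√(35510 + u(-205, 103)) = √(35510 + (-198 + 103)) = √(35510 - 95) = √35415 = 3*√3935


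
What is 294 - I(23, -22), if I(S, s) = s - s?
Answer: 294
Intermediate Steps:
I(S, s) = 0
294 - I(23, -22) = 294 - 1*0 = 294 + 0 = 294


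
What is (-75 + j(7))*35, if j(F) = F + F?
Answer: -2135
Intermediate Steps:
j(F) = 2*F
(-75 + j(7))*35 = (-75 + 2*7)*35 = (-75 + 14)*35 = -61*35 = -2135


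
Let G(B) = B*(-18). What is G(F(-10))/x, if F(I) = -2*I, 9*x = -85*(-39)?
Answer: -216/221 ≈ -0.97738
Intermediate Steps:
x = 1105/3 (x = (-85*(-39))/9 = (⅑)*3315 = 1105/3 ≈ 368.33)
G(B) = -18*B
G(F(-10))/x = (-(-36)*(-10))/(1105/3) = -18*20*(3/1105) = -360*3/1105 = -216/221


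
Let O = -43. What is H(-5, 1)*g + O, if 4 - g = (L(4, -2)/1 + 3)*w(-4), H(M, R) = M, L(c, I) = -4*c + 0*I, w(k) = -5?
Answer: 262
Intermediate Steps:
L(c, I) = -4*c (L(c, I) = -4*c + 0 = -4*c)
g = -61 (g = 4 - (-4*4/1 + 3)*(-5) = 4 - (-16*1 + 3)*(-5) = 4 - (-16 + 3)*(-5) = 4 - (-13)*(-5) = 4 - 1*65 = 4 - 65 = -61)
H(-5, 1)*g + O = -5*(-61) - 43 = 305 - 43 = 262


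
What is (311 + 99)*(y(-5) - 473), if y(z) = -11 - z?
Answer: -196390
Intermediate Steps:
(311 + 99)*(y(-5) - 473) = (311 + 99)*((-11 - 1*(-5)) - 473) = 410*((-11 + 5) - 473) = 410*(-6 - 473) = 410*(-479) = -196390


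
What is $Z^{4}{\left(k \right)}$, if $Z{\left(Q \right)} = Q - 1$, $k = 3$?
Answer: $16$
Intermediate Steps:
$Z{\left(Q \right)} = -1 + Q$
$Z^{4}{\left(k \right)} = \left(-1 + 3\right)^{4} = 2^{4} = 16$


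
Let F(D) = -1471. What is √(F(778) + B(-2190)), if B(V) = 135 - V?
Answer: √854 ≈ 29.223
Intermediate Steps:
√(F(778) + B(-2190)) = √(-1471 + (135 - 1*(-2190))) = √(-1471 + (135 + 2190)) = √(-1471 + 2325) = √854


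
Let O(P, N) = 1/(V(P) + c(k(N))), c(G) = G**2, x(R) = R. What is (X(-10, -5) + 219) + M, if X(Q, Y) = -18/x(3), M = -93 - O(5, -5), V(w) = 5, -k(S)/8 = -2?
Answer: 31319/261 ≈ 120.00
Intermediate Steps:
k(S) = 16 (k(S) = -8*(-2) = 16)
O(P, N) = 1/261 (O(P, N) = 1/(5 + 16**2) = 1/(5 + 256) = 1/261)
M = -24274/261 (M = -93 - 1*1/261 = -93 - 1/261 = -24274/261 ≈ -93.004)
X(Q, Y) = -6 (X(Q, Y) = -18/3 = -18*1/3 = -6)
(X(-10, -5) + 219) + M = (-6 + 219) - 24274/261 = 213 - 24274/261 = 31319/261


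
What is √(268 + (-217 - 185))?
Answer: I*√134 ≈ 11.576*I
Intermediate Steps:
√(268 + (-217 - 185)) = √(268 - 402) = √(-134) = I*√134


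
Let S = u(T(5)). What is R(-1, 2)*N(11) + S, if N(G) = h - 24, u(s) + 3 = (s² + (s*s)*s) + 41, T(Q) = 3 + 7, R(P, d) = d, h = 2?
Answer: 1094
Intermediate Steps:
T(Q) = 10
u(s) = 38 + s² + s³ (u(s) = -3 + ((s² + (s*s)*s) + 41) = -3 + ((s² + s²*s) + 41) = -3 + ((s² + s³) + 41) = -3 + (41 + s² + s³) = 38 + s² + s³)
S = 1138 (S = 38 + 10² + 10³ = 38 + 100 + 1000 = 1138)
N(G) = -22 (N(G) = 2 - 24 = -22)
R(-1, 2)*N(11) + S = 2*(-22) + 1138 = -44 + 1138 = 1094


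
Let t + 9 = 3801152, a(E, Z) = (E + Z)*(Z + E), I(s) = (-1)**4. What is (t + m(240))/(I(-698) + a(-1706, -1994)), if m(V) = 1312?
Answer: 3802455/13690001 ≈ 0.27775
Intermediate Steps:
I(s) = 1
a(E, Z) = (E + Z)**2 (a(E, Z) = (E + Z)*(E + Z) = (E + Z)**2)
t = 3801143 (t = -9 + 3801152 = 3801143)
(t + m(240))/(I(-698) + a(-1706, -1994)) = (3801143 + 1312)/(1 + (-1706 - 1994)**2) = 3802455/(1 + (-3700)**2) = 3802455/(1 + 13690000) = 3802455/13690001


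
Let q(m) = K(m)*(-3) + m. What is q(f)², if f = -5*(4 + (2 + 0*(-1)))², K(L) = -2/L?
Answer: 29170801/900 ≈ 32412.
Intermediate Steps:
f = -180 (f = -5*(4 + (2 + 0))² = -5*(4 + 2)² = -5*6² = -5*36 = -180)
q(m) = m + 6/m (q(m) = -2/m*(-3) + m = 6/m + m = m + 6/m)
q(f)² = (-180 + 6/(-180))² = (-180 + 6*(-1/180))² = (-180 - 1/30)² = (-5401/30)² = 29170801/900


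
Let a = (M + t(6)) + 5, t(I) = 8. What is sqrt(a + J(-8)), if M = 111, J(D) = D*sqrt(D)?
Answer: 2*sqrt(31 - 4*I*sqrt(2)) ≈ 11.181 - 1.0118*I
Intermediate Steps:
J(D) = D**(3/2)
a = 124 (a = (111 + 8) + 5 = 119 + 5 = 124)
sqrt(a + J(-8)) = sqrt(124 + (-8)**(3/2)) = sqrt(124 - 16*I*sqrt(2))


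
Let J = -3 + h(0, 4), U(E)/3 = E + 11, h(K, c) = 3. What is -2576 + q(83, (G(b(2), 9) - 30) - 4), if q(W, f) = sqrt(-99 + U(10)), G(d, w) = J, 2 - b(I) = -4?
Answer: -2576 + 6*I ≈ -2576.0 + 6.0*I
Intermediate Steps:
U(E) = 33 + 3*E (U(E) = 3*(E + 11) = 3*(11 + E) = 33 + 3*E)
b(I) = 6 (b(I) = 2 - 1*(-4) = 2 + 4 = 6)
J = 0 (J = -3 + 3 = 0)
G(d, w) = 0
q(W, f) = 6*I (q(W, f) = sqrt(-99 + (33 + 3*10)) = sqrt(-99 + (33 + 30)) = sqrt(-99 + 63) = sqrt(-36) = 6*I)
-2576 + q(83, (G(b(2), 9) - 30) - 4) = -2576 + 6*I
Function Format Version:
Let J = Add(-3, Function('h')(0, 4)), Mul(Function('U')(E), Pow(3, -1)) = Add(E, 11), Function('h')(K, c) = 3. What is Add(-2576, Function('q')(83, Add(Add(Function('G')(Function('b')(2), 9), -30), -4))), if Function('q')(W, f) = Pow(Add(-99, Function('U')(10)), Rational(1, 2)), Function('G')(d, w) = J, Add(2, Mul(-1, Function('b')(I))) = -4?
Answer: Add(-2576, Mul(6, I)) ≈ Add(-2576.0, Mul(6.0000, I))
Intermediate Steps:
Function('U')(E) = Add(33, Mul(3, E)) (Function('U')(E) = Mul(3, Add(E, 11)) = Mul(3, Add(11, E)) = Add(33, Mul(3, E)))
Function('b')(I) = 6 (Function('b')(I) = Add(2, Mul(-1, -4)) = Add(2, 4) = 6)
J = 0 (J = Add(-3, 3) = 0)
Function('G')(d, w) = 0
Function('q')(W, f) = Mul(6, I) (Function('q')(W, f) = Pow(Add(-99, Add(33, Mul(3, 10))), Rational(1, 2)) = Pow(Add(-99, Add(33, 30)), Rational(1, 2)) = Pow(Add(-99, 63), Rational(1, 2)) = Pow(-36, Rational(1, 2)) = Mul(6, I))
Add(-2576, Function('q')(83, Add(Add(Function('G')(Function('b')(2), 9), -30), -4))) = Add(-2576, Mul(6, I))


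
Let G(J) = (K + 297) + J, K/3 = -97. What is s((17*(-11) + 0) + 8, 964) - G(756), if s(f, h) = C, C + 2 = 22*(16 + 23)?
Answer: 94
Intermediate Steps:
K = -291 (K = 3*(-97) = -291)
G(J) = 6 + J (G(J) = (-291 + 297) + J = 6 + J)
C = 856 (C = -2 + 22*(16 + 23) = -2 + 22*39 = -2 + 858 = 856)
s(f, h) = 856
s((17*(-11) + 0) + 8, 964) - G(756) = 856 - (6 + 756) = 856 - 1*762 = 856 - 762 = 94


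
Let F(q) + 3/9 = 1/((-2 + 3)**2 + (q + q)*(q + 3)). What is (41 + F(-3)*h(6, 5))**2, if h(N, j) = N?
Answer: 2025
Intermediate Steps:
F(q) = -1/3 + 1/(1 + 2*q*(3 + q)) (F(q) = -1/3 + 1/((-2 + 3)**2 + (q + q)*(q + 3)) = -1/3 + 1/(1**2 + (2*q)*(3 + q)) = -1/3 + 1/(1 + 2*q*(3 + q)))
(41 + F(-3)*h(6, 5))**2 = (41 + (2*(1 - 1*(-3)**2 - 3*(-3))/(3*(1 + 2*(-3)**2 + 6*(-3))))*6)**2 = (41 + (2*(1 - 1*9 + 9)/(3*(1 + 2*9 - 18)))*6)**2 = (41 + (2*(1 - 9 + 9)/(3*(1 + 18 - 18)))*6)**2 = (41 + ((2/3)*1/1)*6)**2 = (41 + ((2/3)*1*1)*6)**2 = (41 + (2/3)*6)**2 = (41 + 4)**2 = 45**2 = 2025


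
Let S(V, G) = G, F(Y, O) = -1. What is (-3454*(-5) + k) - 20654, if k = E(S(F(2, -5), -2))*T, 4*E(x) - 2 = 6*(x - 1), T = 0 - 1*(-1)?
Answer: -3388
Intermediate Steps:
T = 1 (T = 0 + 1 = 1)
E(x) = -1 + 3*x/2 (E(x) = ½ + (6*(x - 1))/4 = ½ + (6*(-1 + x))/4 = ½ + (-6 + 6*x)/4 = ½ + (-3/2 + 3*x/2) = -1 + 3*x/2)
k = -4 (k = (-1 + (3/2)*(-2))*1 = (-1 - 3)*1 = -4*1 = -4)
(-3454*(-5) + k) - 20654 = (-3454*(-5) - 4) - 20654 = (17270 - 4) - 20654 = 17266 - 20654 = -3388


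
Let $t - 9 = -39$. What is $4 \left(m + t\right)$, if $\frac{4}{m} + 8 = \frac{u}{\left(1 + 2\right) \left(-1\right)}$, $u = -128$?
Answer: $- \frac{1554}{13} \approx -119.54$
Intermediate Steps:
$t = -30$ ($t = 9 - 39 = -30$)
$m = \frac{3}{26}$ ($m = \frac{4}{-8 - \frac{128}{\left(1 + 2\right) \left(-1\right)}} = \frac{4}{-8 - \frac{128}{3 \left(-1\right)}} = \frac{4}{-8 - \frac{128}{-3}} = \frac{4}{-8 - - \frac{128}{3}} = \frac{4}{-8 + \frac{128}{3}} = \frac{4}{\frac{104}{3}} = 4 \cdot \frac{3}{104} = \frac{3}{26} \approx 0.11538$)
$4 \left(m + t\right) = 4 \left(\frac{3}{26} - 30\right) = 4 \left(- \frac{777}{26}\right) = - \frac{1554}{13}$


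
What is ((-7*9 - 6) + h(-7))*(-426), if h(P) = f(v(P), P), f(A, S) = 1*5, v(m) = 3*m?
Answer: 27264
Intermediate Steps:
f(A, S) = 5
h(P) = 5
((-7*9 - 6) + h(-7))*(-426) = ((-7*9 - 6) + 5)*(-426) = ((-63 - 6) + 5)*(-426) = (-69 + 5)*(-426) = -64*(-426) = 27264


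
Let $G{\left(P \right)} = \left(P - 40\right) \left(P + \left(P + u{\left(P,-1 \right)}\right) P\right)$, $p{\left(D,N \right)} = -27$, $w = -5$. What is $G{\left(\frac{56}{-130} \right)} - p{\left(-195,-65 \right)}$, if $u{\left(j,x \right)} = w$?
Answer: $- \frac{13777317}{274625} \approx -50.168$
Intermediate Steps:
$u{\left(j,x \right)} = -5$
$G{\left(P \right)} = \left(-40 + P\right) \left(P + P \left(-5 + P\right)\right)$ ($G{\left(P \right)} = \left(P - 40\right) \left(P + \left(P - 5\right) P\right) = \left(-40 + P\right) \left(P + \left(-5 + P\right) P\right) = \left(-40 + P\right) \left(P + P \left(-5 + P\right)\right)$)
$G{\left(\frac{56}{-130} \right)} - p{\left(-195,-65 \right)} = \frac{56}{-130} \left(160 + \left(\frac{56}{-130}\right)^{2} - 44 \frac{56}{-130}\right) - -27 = 56 \left(- \frac{1}{130}\right) \left(160 + \left(56 \left(- \frac{1}{130}\right)\right)^{2} - 44 \cdot 56 \left(- \frac{1}{130}\right)\right) + 27 = - \frac{28 \left(160 + \left(- \frac{28}{65}\right)^{2} - - \frac{1232}{65}\right)}{65} + 27 = - \frac{28 \left(160 + \frac{784}{4225} + \frac{1232}{65}\right)}{65} + 27 = \left(- \frac{28}{65}\right) \frac{756864}{4225} + 27 = - \frac{21192192}{274625} + 27 = - \frac{13777317}{274625}$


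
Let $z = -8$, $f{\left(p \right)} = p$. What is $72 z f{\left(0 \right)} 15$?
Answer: $0$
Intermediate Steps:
$72 z f{\left(0 \right)} 15 = 72 \left(\left(-8\right) 0\right) 15 = 72 \cdot 0 \cdot 15 = 0 \cdot 15 = 0$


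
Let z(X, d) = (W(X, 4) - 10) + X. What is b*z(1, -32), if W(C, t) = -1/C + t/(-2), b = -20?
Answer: 240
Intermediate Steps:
W(C, t) = -1/C - t/2 (W(C, t) = -1/C + t*(-½) = -1/C - t/2)
z(X, d) = -12 + X - 1/X (z(X, d) = ((-1/X - ½*4) - 10) + X = ((-1/X - 2) - 10) + X = ((-2 - 1/X) - 10) + X = (-12 - 1/X) + X = -12 + X - 1/X)
b*z(1, -32) = -20*(-12 + 1 - 1/1) = -20*(-12 + 1 - 1*1) = -20*(-12 + 1 - 1) = -20*(-12) = 240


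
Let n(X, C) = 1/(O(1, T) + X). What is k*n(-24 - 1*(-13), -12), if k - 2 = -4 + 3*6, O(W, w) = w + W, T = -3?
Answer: -16/13 ≈ -1.2308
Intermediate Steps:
O(W, w) = W + w
n(X, C) = 1/(-2 + X) (n(X, C) = 1/((1 - 3) + X) = 1/(-2 + X))
k = 16 (k = 2 + (-4 + 3*6) = 2 + (-4 + 18) = 2 + 14 = 16)
k*n(-24 - 1*(-13), -12) = 16/(-2 + (-24 - 1*(-13))) = 16/(-2 + (-24 + 13)) = 16/(-2 - 11) = 16/(-13) = 16*(-1/13) = -16/13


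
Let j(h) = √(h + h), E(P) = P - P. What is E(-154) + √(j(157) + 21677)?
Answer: √(21677 + √314) ≈ 147.29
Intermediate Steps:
E(P) = 0
j(h) = √2*√h (j(h) = √(2*h) = √2*√h)
E(-154) + √(j(157) + 21677) = 0 + √(√2*√157 + 21677) = 0 + √(√314 + 21677) = 0 + √(21677 + √314) = √(21677 + √314)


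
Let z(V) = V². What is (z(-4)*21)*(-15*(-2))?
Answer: 10080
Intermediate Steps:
(z(-4)*21)*(-15*(-2)) = ((-4)²*21)*(-15*(-2)) = (16*21)*30 = 336*30 = 10080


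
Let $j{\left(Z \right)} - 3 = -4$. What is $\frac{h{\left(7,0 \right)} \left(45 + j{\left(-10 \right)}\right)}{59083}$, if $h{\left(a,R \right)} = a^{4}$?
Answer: $\frac{105644}{59083} \approx 1.7881$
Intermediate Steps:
$j{\left(Z \right)} = -1$ ($j{\left(Z \right)} = 3 - 4 = -1$)
$\frac{h{\left(7,0 \right)} \left(45 + j{\left(-10 \right)}\right)}{59083} = \frac{7^{4} \left(45 - 1\right)}{59083} = 2401 \cdot 44 \cdot \frac{1}{59083} = 105644 \cdot \frac{1}{59083} = \frac{105644}{59083}$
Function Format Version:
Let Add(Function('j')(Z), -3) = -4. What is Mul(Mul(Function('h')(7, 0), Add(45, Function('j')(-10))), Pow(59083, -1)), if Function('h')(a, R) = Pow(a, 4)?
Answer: Rational(105644, 59083) ≈ 1.7881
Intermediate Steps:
Function('j')(Z) = -1 (Function('j')(Z) = Add(3, -4) = -1)
Mul(Mul(Function('h')(7, 0), Add(45, Function('j')(-10))), Pow(59083, -1)) = Mul(Mul(Pow(7, 4), Add(45, -1)), Pow(59083, -1)) = Mul(Mul(2401, 44), Rational(1, 59083)) = Mul(105644, Rational(1, 59083)) = Rational(105644, 59083)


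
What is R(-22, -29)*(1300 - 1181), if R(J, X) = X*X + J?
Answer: 97461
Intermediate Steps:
R(J, X) = J + X² (R(J, X) = X² + J = J + X²)
R(-22, -29)*(1300 - 1181) = (-22 + (-29)²)*(1300 - 1181) = (-22 + 841)*119 = 819*119 = 97461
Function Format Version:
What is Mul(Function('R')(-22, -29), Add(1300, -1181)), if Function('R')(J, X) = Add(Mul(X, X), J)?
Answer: 97461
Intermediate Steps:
Function('R')(J, X) = Add(J, Pow(X, 2)) (Function('R')(J, X) = Add(Pow(X, 2), J) = Add(J, Pow(X, 2)))
Mul(Function('R')(-22, -29), Add(1300, -1181)) = Mul(Add(-22, Pow(-29, 2)), Add(1300, -1181)) = Mul(Add(-22, 841), 119) = Mul(819, 119) = 97461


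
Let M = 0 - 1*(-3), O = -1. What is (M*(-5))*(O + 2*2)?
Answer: -45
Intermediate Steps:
M = 3 (M = 0 + 3 = 3)
(M*(-5))*(O + 2*2) = (3*(-5))*(-1 + 2*2) = -15*(-1 + 4) = -15*3 = -45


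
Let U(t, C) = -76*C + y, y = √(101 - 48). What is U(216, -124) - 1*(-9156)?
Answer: 18580 + √53 ≈ 18587.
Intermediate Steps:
y = √53 ≈ 7.2801
U(t, C) = √53 - 76*C (U(t, C) = -76*C + √53 = √53 - 76*C)
U(216, -124) - 1*(-9156) = (√53 - 76*(-124)) - 1*(-9156) = (√53 + 9424) + 9156 = (9424 + √53) + 9156 = 18580 + √53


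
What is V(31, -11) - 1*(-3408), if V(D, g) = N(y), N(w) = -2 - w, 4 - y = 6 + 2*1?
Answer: 3410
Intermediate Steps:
y = -4 (y = 4 - (6 + 2*1) = 4 - (6 + 2) = 4 - 1*8 = 4 - 8 = -4)
V(D, g) = 2 (V(D, g) = -2 - 1*(-4) = -2 + 4 = 2)
V(31, -11) - 1*(-3408) = 2 - 1*(-3408) = 2 + 3408 = 3410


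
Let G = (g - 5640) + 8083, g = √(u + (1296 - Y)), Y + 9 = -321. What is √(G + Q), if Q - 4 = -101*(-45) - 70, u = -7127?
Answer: √(6922 + I*√5501) ≈ 83.2 + 0.4457*I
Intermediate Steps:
Y = -330 (Y = -9 - 321 = -330)
Q = 4479 (Q = 4 + (-101*(-45) - 70) = 4 + (4545 - 70) = 4 + 4475 = 4479)
g = I*√5501 (g = √(-7127 + (1296 - 1*(-330))) = √(-7127 + (1296 + 330)) = √(-7127 + 1626) = √(-5501) = I*√5501 ≈ 74.169*I)
G = 2443 + I*√5501 (G = (I*√5501 - 5640) + 8083 = (-5640 + I*√5501) + 8083 = 2443 + I*√5501 ≈ 2443.0 + 74.169*I)
√(G + Q) = √((2443 + I*√5501) + 4479) = √(6922 + I*√5501)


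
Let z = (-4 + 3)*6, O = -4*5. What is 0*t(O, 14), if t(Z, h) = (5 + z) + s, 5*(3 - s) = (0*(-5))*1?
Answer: 0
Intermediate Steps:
s = 3 (s = 3 - 0*(-5)/5 = 3 - 0 = 3 - 1/5*0 = 3 + 0 = 3)
O = -20
z = -6 (z = -1*6 = -6)
t(Z, h) = 2 (t(Z, h) = (5 - 6) + 3 = -1 + 3 = 2)
0*t(O, 14) = 0*2 = 0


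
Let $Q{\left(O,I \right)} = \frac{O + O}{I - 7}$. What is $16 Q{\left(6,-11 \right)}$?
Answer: $- \frac{32}{3} \approx -10.667$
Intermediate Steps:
$Q{\left(O,I \right)} = \frac{2 O}{-7 + I}$
$16 Q{\left(6,-11 \right)} = 16 \cdot 2 \cdot 6 \frac{1}{-7 - 11} = 16 \cdot 2 \cdot 6 \frac{1}{-18} = 16 \cdot 2 \cdot 6 \left(- \frac{1}{18}\right) = 16 \left(- \frac{2}{3}\right) = - \frac{32}{3}$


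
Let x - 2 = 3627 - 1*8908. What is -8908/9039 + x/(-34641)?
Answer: -663779/796743 ≈ -0.83312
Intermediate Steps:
x = -5279 (x = 2 + (3627 - 1*8908) = 2 + (3627 - 8908) = 2 - 5281 = -5279)
-8908/9039 + x/(-34641) = -8908/9039 - 5279/(-34641) = -8908*1/9039 - 5279*(-1/34641) = -68/69 + 5279/34641 = -663779/796743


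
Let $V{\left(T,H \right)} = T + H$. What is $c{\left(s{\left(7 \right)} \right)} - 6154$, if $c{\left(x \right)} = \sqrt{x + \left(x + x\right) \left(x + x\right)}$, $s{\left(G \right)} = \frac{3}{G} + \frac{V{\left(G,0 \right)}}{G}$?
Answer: $-6154 + \frac{\sqrt{470}}{7} \approx -6150.9$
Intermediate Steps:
$V{\left(T,H \right)} = H + T$
$s{\left(G \right)} = 1 + \frac{3}{G}$ ($s{\left(G \right)} = \frac{3}{G} + \frac{0 + G}{G} = \frac{3}{G} + \frac{G}{G} = \frac{3}{G} + 1 = 1 + \frac{3}{G}$)
$c{\left(x \right)} = \sqrt{x + 4 x^{2}}$ ($c{\left(x \right)} = \sqrt{x + 2 x 2 x} = \sqrt{x + 4 x^{2}}$)
$c{\left(s{\left(7 \right)} \right)} - 6154 = \sqrt{\frac{3 + 7}{7} \left(1 + 4 \frac{3 + 7}{7}\right)} - 6154 = \sqrt{\frac{1}{7} \cdot 10 \left(1 + 4 \cdot \frac{1}{7} \cdot 10\right)} - 6154 = \sqrt{\frac{10 \left(1 + 4 \cdot \frac{10}{7}\right)}{7}} - 6154 = \sqrt{\frac{10 \left(1 + \frac{40}{7}\right)}{7}} - 6154 = \sqrt{\frac{10}{7} \cdot \frac{47}{7}} - 6154 = \sqrt{\frac{470}{49}} - 6154 = \frac{\sqrt{470}}{7} - 6154 = -6154 + \frac{\sqrt{470}}{7}$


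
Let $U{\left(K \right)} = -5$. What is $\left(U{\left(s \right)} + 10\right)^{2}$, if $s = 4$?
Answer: $25$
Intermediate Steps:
$\left(U{\left(s \right)} + 10\right)^{2} = \left(-5 + 10\right)^{2} = 5^{2} = 25$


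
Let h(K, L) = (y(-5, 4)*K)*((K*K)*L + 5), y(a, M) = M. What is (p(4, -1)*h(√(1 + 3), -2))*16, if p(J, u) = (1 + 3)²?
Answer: -6144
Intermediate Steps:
p(J, u) = 16 (p(J, u) = 4² = 16)
h(K, L) = 4*K*(5 + L*K²) (h(K, L) = (4*K)*((K*K)*L + 5) = (4*K)*(K²*L + 5) = (4*K)*(L*K² + 5) = (4*K)*(5 + L*K²) = 4*K*(5 + L*K²))
(p(4, -1)*h(√(1 + 3), -2))*16 = (16*(4*√(1 + 3)*(5 - 2*(√(1 + 3))²)))*16 = (16*(4*√4*(5 - 2*(√4)²)))*16 = (16*(4*2*(5 - 2*2²)))*16 = (16*(4*2*(5 - 2*4)))*16 = (16*(4*2*(5 - 8)))*16 = (16*(4*2*(-3)))*16 = (16*(-24))*16 = -384*16 = -6144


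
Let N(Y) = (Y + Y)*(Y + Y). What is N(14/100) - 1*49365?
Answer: -30853076/625 ≈ -49365.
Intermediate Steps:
N(Y) = 4*Y² (N(Y) = (2*Y)*(2*Y) = 4*Y²)
N(14/100) - 1*49365 = 4*(14/100)² - 1*49365 = 4*(14*(1/100))² - 49365 = 4*(7/50)² - 49365 = 4*(49/2500) - 49365 = 49/625 - 49365 = -30853076/625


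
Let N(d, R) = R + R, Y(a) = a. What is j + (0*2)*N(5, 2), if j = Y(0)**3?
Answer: 0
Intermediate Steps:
N(d, R) = 2*R
j = 0 (j = 0**3 = 0)
j + (0*2)*N(5, 2) = 0 + (0*2)*(2*2) = 0 + 0*4 = 0 + 0 = 0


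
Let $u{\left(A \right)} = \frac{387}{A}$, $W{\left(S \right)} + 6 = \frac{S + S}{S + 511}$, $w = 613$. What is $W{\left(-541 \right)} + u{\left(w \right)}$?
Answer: $\frac{282268}{9195} \approx 30.698$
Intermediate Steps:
$W{\left(S \right)} = -6 + \frac{2 S}{511 + S}$ ($W{\left(S \right)} = -6 + \frac{S + S}{S + 511} = -6 + \frac{2 S}{511 + S}$)
$W{\left(-541 \right)} + u{\left(w \right)} = \frac{2 \left(-1533 - -1082\right)}{511 - 541} + \frac{387}{613} = \frac{2 \left(-1533 + 1082\right)}{-30} + 387 \cdot \frac{1}{613} = 2 \left(- \frac{1}{30}\right) \left(-451\right) + \frac{387}{613} = \frac{451}{15} + \frac{387}{613} = \frac{282268}{9195}$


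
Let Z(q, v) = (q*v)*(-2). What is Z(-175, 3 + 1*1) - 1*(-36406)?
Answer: 37806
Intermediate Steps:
Z(q, v) = -2*q*v
Z(-175, 3 + 1*1) - 1*(-36406) = -2*(-175)*(3 + 1*1) - 1*(-36406) = -2*(-175)*(3 + 1) + 36406 = -2*(-175)*4 + 36406 = 1400 + 36406 = 37806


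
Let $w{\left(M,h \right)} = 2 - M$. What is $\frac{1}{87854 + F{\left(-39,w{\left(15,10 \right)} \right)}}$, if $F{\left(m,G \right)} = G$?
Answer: $\frac{1}{87841} \approx 1.1384 \cdot 10^{-5}$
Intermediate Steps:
$\frac{1}{87854 + F{\left(-39,w{\left(15,10 \right)} \right)}} = \frac{1}{87854 + \left(2 - 15\right)} = \frac{1}{87854 - 13} = \frac{1}{87841}$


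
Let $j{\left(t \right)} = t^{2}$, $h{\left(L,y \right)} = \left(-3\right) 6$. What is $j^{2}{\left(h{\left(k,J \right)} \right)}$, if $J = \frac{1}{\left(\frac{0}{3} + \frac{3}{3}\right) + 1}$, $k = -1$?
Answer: $104976$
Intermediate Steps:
$J = \frac{1}{2}$ ($J = \frac{1}{\left(0 \cdot \frac{1}{3} + 3 \cdot \frac{1}{3}\right) + 1} = \frac{1}{\left(0 + 1\right) + 1} = \frac{1}{1 + 1} = \frac{1}{2} \approx 0.5$)
$h{\left(L,y \right)} = -18$
$j^{2}{\left(h{\left(k,J \right)} \right)} = \left(\left(-18\right)^{2}\right)^{2} = 324^{2} = 104976$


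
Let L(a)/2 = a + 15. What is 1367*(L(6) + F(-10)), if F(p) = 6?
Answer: 65616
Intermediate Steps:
L(a) = 30 + 2*a (L(a) = 2*(a + 15) = 2*(15 + a) = 30 + 2*a)
1367*(L(6) + F(-10)) = 1367*((30 + 2*6) + 6) = 1367*((30 + 12) + 6) = 1367*(42 + 6) = 1367*48 = 65616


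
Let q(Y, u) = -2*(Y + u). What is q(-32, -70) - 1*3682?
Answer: -3478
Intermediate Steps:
q(Y, u) = -2*Y - 2*u
q(-32, -70) - 1*3682 = (-2*(-32) - 2*(-70)) - 1*3682 = (64 + 140) - 3682 = 204 - 3682 = -3478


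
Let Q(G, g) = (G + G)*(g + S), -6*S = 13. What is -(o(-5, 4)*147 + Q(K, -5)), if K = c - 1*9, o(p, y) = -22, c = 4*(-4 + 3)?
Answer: 9143/3 ≈ 3047.7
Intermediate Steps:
S = -13/6 (S = -⅙*13 = -13/6 ≈ -2.1667)
c = -4 (c = 4*(-1) = -4)
K = -13 (K = -4 - 1*9 = -4 - 9 = -13)
Q(G, g) = 2*G*(-13/6 + g) (Q(G, g) = (G + G)*(g - 13/6) = (2*G)*(-13/6 + g) = 2*G*(-13/6 + g))
-(o(-5, 4)*147 + Q(K, -5)) = -(-22*147 + (⅓)*(-13)*(-13 + 6*(-5))) = -(-3234 + (⅓)*(-13)*(-13 - 30)) = -(-3234 + (⅓)*(-13)*(-43)) = -(-3234 + 559/3) = -1*(-9143/3) = 9143/3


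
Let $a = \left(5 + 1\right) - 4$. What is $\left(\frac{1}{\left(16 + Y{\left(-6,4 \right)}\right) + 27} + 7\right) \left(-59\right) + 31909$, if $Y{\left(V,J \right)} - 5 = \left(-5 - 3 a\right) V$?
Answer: $\frac{3590485}{114} \approx 31495.0$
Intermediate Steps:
$a = 2$ ($a = 6 - 4 = 2$)
$Y{\left(V,J \right)} = 5 - 11 V$ ($Y{\left(V,J \right)} = 5 + \left(-5 - 6\right) V = 5 - 11 V$)
$\left(\frac{1}{\left(16 + Y{\left(-6,4 \right)}\right) + 27} + 7\right) \left(-59\right) + 31909 = \left(\frac{1}{\left(16 + \left(5 - -66\right)\right) + 27} + 7\right) \left(-59\right) + 31909 = \left(\frac{1}{\left(16 + \left(5 + 66\right)\right) + 27} + 7\right) \left(-59\right) + 31909 = \left(\frac{1}{\left(16 + 71\right) + 27} + 7\right) \left(-59\right) + 31909 = \left(\frac{1}{87 + 27} + 7\right) \left(-59\right) + 31909 = \left(\frac{1}{114} + 7\right) \left(-59\right) + 31909 = \frac{799}{114} \left(-59\right) + 31909 = - \frac{47141}{114} + 31909 = \frac{3590485}{114}$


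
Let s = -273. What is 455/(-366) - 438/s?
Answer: 12031/33306 ≈ 0.36123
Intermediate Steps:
455/(-366) - 438/s = 455/(-366) - 438/(-273) = 455*(-1/366) - 438*(-1/273) = -455/366 + 146/91 = 12031/33306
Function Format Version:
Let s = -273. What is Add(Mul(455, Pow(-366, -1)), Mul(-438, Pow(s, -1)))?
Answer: Rational(12031, 33306) ≈ 0.36123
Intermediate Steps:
Add(Mul(455, Pow(-366, -1)), Mul(-438, Pow(s, -1))) = Add(Mul(455, Pow(-366, -1)), Mul(-438, Pow(-273, -1))) = Add(Mul(455, Rational(-1, 366)), Mul(-438, Rational(-1, 273))) = Add(Rational(-455, 366), Rational(146, 91)) = Rational(12031, 33306)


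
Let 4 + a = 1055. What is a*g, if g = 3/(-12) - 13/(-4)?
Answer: 3153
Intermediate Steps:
a = 1051 (a = -4 + 1055 = 1051)
g = 3 (g = 3*(-1/12) - 13*(-¼) = -¼ + 13/4 = 3)
a*g = 1051*3 = 3153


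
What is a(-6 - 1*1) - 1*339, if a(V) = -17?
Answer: -356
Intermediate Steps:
a(-6 - 1*1) - 1*339 = -17 - 1*339 = -17 - 339 = -356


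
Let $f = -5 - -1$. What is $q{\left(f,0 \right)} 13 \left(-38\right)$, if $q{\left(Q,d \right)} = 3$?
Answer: $-1482$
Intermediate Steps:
$f = -4$ ($f = -5 + 1 = -4$)
$q{\left(f,0 \right)} 13 \left(-38\right) = 3 \cdot 13 \left(-38\right) = 39 \left(-38\right) = -1482$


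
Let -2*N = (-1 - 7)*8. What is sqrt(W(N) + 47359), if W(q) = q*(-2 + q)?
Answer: sqrt(48319) ≈ 219.82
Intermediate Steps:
N = 32 (N = -(-1 - 7)*8/2 = -(-4)*8 = -1/2*(-64) = 32)
sqrt(W(N) + 47359) = sqrt(32*(-2 + 32) + 47359) = sqrt(32*30 + 47359) = sqrt(960 + 47359) = sqrt(48319)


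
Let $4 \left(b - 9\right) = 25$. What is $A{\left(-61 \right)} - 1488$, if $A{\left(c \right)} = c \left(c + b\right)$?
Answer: $\frac{5211}{4} \approx 1302.8$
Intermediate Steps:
$b = \frac{61}{4}$ ($b = 9 + \frac{1}{4} \cdot 25 = 9 + \frac{25}{4} = \frac{61}{4} \approx 15.25$)
$A{\left(c \right)} = c \left(\frac{61}{4} + c\right)$ ($A{\left(c \right)} = c \left(c + \frac{61}{4}\right) = c \left(\frac{61}{4} + c\right)$)
$A{\left(-61 \right)} - 1488 = \frac{1}{4} \left(-61\right) \left(61 + 4 \left(-61\right)\right) - 1488 = \frac{1}{4} \left(-61\right) \left(61 - 244\right) - 1488 = \frac{1}{4} \left(-61\right) \left(-183\right) - 1488 = \frac{11163}{4} - 1488 = \frac{5211}{4}$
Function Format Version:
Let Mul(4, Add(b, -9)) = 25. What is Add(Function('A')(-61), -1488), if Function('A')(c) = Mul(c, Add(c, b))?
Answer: Rational(5211, 4) ≈ 1302.8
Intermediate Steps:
b = Rational(61, 4) (b = Add(9, Mul(Rational(1, 4), 25)) = Add(9, Rational(25, 4)) = Rational(61, 4) ≈ 15.250)
Function('A')(c) = Mul(c, Add(Rational(61, 4), c)) (Function('A')(c) = Mul(c, Add(c, Rational(61, 4))) = Mul(c, Add(Rational(61, 4), c)))
Add(Function('A')(-61), -1488) = Add(Mul(Rational(1, 4), -61, Add(61, Mul(4, -61))), -1488) = Add(Mul(Rational(1, 4), -61, Add(61, -244)), -1488) = Add(Mul(Rational(1, 4), -61, -183), -1488) = Add(Rational(11163, 4), -1488) = Rational(5211, 4)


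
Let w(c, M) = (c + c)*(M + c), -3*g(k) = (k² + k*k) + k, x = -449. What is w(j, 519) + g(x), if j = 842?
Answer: 2157673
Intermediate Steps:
g(k) = -2*k²/3 - k/3 (g(k) = -((k² + k*k) + k)/3 = -((k² + k²) + k)/3 = -(2*k² + k)/3 = -(k + 2*k²)/3 = -2*k²/3 - k/3)
w(c, M) = 2*c*(M + c) (w(c, M) = (2*c)*(M + c) = 2*c*(M + c))
w(j, 519) + g(x) = 2*842*(519 + 842) - ⅓*(-449)*(1 + 2*(-449)) = 2*842*1361 - ⅓*(-449)*(1 - 898) = 2291924 - ⅓*(-449)*(-897) = 2291924 - 134251 = 2157673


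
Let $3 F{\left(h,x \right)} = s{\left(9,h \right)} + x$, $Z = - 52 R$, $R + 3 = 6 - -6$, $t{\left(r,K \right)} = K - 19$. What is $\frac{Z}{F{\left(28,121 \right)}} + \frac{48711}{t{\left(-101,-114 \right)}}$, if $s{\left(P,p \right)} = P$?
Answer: $- \frac{250737}{665} \approx -377.05$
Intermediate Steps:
$t{\left(r,K \right)} = -19 + K$
$R = 9$ ($R = -3 + \left(6 - -6\right) = -3 + \left(6 + 6\right) = -3 + 12 = 9$)
$Z = -468$ ($Z = \left(-52\right) 9 = -468$)
$F{\left(h,x \right)} = 3 + \frac{x}{3}$ ($F{\left(h,x \right)} = \frac{9 + x}{3} = 3 + \frac{x}{3}$)
$\frac{Z}{F{\left(28,121 \right)}} + \frac{48711}{t{\left(-101,-114 \right)}} = - \frac{468}{3 + \frac{1}{3} \cdot 121} + \frac{48711}{-19 - 114} = - \frac{468}{3 + \frac{121}{3}} + \frac{48711}{-133} = - \frac{468}{\frac{130}{3}} + 48711 \left(- \frac{1}{133}\right) = \left(-468\right) \frac{3}{130} - \frac{48711}{133} = - \frac{54}{5} - \frac{48711}{133} = - \frac{250737}{665}$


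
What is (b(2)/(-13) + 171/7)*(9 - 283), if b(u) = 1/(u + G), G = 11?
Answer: -7916408/1183 ≈ -6691.8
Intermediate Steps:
b(u) = 1/(11 + u) (b(u) = 1/(u + 11) = 1/(11 + u))
(b(2)/(-13) + 171/7)*(9 - 283) = (1/((11 + 2)*(-13)) + 171/7)*(9 - 283) = (-1/13/13 + 171*(⅐))*(-274) = ((1/13)*(-1/13) + 171/7)*(-274) = (-1/169 + 171/7)*(-274) = (28892/1183)*(-274) = -7916408/1183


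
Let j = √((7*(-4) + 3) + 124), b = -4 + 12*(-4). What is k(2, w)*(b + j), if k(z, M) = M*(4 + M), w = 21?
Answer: -27300 + 1575*√11 ≈ -22076.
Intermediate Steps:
b = -52 (b = -4 - 48 = -52)
j = 3*√11 (j = √((-28 + 3) + 124) = √(-25 + 124) = √99 = 3*√11 ≈ 9.9499)
k(2, w)*(b + j) = (21*(4 + 21))*(-52 + 3*√11) = (21*25)*(-52 + 3*√11) = 525*(-52 + 3*√11) = -27300 + 1575*√11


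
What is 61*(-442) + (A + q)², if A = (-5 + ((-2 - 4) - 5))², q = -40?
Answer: 19694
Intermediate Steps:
A = 256 (A = (-5 + (-6 - 5))² = (-5 - 11)² = (-16)² = 256)
61*(-442) + (A + q)² = 61*(-442) + (256 - 40)² = -26962 + 216² = -26962 + 46656 = 19694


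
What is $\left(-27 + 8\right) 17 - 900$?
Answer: $-1223$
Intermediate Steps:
$\left(-27 + 8\right) 17 - 900 = \left(-19\right) 17 - 900 = -323 - 900 = -1223$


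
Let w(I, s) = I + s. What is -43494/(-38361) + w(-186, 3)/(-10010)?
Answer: 147465001/127997870 ≈ 1.1521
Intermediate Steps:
-43494/(-38361) + w(-186, 3)/(-10010) = -43494/(-38361) + (-186 + 3)/(-10010) = -43494*(-1/38361) - 183*(-1/10010) = 14498/12787 + 183/10010 = 147465001/127997870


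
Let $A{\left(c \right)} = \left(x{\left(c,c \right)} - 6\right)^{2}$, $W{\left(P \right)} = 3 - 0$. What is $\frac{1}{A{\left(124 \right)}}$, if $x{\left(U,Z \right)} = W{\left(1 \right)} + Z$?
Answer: $\frac{1}{14641} \approx 6.8301 \cdot 10^{-5}$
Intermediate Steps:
$W{\left(P \right)} = 3$ ($W{\left(P \right)} = 3 + 0 = 3$)
$x{\left(U,Z \right)} = 3 + Z$
$A{\left(c \right)} = \left(-3 + c\right)^{2}$ ($A{\left(c \right)} = \left(\left(3 + c\right) - 6\right)^{2} = \left(-3 + c\right)^{2}$)
$\frac{1}{A{\left(124 \right)}} = \frac{1}{\left(-3 + 124\right)^{2}} = \frac{1}{121^{2}} = \frac{1}{14641}$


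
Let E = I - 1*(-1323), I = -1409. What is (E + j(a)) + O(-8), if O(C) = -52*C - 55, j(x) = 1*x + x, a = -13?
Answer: 249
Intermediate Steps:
j(x) = 2*x (j(x) = x + x = 2*x)
E = -86 (E = -1409 - 1*(-1323) = -1409 + 1323 = -86)
O(C) = -55 - 52*C
(E + j(a)) + O(-8) = (-86 + 2*(-13)) + (-55 - 52*(-8)) = (-86 - 26) + (-55 + 416) = -112 + 361 = 249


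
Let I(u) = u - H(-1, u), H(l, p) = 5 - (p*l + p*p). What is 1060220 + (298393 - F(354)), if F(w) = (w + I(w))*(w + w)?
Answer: -87612207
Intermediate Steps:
H(l, p) = 5 - p² - l*p (H(l, p) = 5 - (l*p + p²) = 5 - (p² + l*p) = 5 + (-p² - l*p) = 5 - p² - l*p)
I(u) = -5 + u² (I(u) = u - (5 - u² - 1*(-1)*u) = u - (5 - u² + u) = u - (5 + u - u²) = u + (-5 + u² - u) = -5 + u²)
F(w) = 2*w*(-5 + w + w²) (F(w) = (w + (-5 + w²))*(w + w) = (-5 + w + w²)*(2*w) = 2*w*(-5 + w + w²))
1060220 + (298393 - F(354)) = 1060220 + (298393 - 2*354*(-5 + 354 + 354²)) = 1060220 + (298393 - 2*354*(-5 + 354 + 125316)) = 1060220 + (298393 - 2*354*125665) = 1060220 + (298393 - 1*88970820) = 1060220 + (298393 - 88970820) = 1060220 - 88672427 = -87612207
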